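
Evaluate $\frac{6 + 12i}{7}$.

Divisor is real, so divide each part by 7:
= 6/7 + (12/7)i


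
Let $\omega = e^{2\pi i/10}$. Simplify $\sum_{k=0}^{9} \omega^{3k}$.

Let ζ = ω^3 = e^(2πi·3/10). Since 10 ∤ 3, ζ ≠ 1.
Sum = Σ_{k=0}^{9} ζ^k = (ζ^10 - 1)/(ζ - 1) = (ω^{3·10} - 1)/(ζ - 1) = (1 - 1)/(ζ - 1) = 0


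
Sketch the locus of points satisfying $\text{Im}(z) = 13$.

Im(z) = y where z = x + yi; the equation y = 13 is satisfied by all points with that y-coordinate
Locus: Horizontal line y = 13


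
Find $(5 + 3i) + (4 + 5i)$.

(5 + 4) + (3 + 5)i = 9 + 8i


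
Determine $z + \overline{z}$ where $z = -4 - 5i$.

z + conjugate(z) = (a + bi) + (a - bi) = 2a
= 2 * (-4) = -8


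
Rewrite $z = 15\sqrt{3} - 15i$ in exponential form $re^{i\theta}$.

r = |z| = sqrt((15*sqrt(3))^2 + (-15)^2) = sqrt(675 + 225) = sqrt(900) = 30
θ = arctan(b/a) = arctan(-15/25.9808) (quadrant-adjusted) = -30° = -π/6
z = 30e^(-i*π/6)


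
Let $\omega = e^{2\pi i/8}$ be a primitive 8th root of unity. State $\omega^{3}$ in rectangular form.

ω^3 = e^(2πi·3/8) = e^(i·3π/4)
= cos(3π/4) + i sin(3π/4)
= -sqrt(2)/2 + (sqrt(2)/2)i


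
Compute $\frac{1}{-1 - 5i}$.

Multiply numerator and denominator by conjugate (-1 + 5i):
= (1)(-1 + 5i) / ((-1)^2 + (-5)^2)
= (-1 + 5i) / 26
= -1/26 + (5/26)i


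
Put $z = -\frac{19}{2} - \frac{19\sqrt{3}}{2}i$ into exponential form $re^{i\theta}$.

r = |z| = sqrt((-19/2)^2 + (-19*sqrt(3)/2)^2) = sqrt(361/4 + 1083/4) = sqrt(361) = 19
θ = arctan(b/a) = arctan(-16.4545/-9.5) (quadrant-adjusted) = -120° = -2π/3
z = 19e^(-i*2π/3)


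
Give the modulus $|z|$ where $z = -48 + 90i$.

|z| = sqrt(a^2 + b^2) = sqrt((-48)^2 + 90^2) = sqrt(10404) = 102


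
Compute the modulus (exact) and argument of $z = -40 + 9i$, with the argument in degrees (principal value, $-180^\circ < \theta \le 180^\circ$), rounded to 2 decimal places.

|z| = sqrt((-40)^2 + 9^2) = 41
arg(z) = arctan(b/a) = arctan(9/-40) (quadrant-adjusted) = 167.32°


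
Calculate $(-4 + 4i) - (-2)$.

(-4 - (-2)) + (4 - 0)i = -2 + 4i


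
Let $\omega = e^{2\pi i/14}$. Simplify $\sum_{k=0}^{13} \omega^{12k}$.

Let ζ = ω^12 = e^(2πi·12/14). Since 14 ∤ 12, ζ ≠ 1.
Sum = Σ_{k=0}^{13} ζ^k = (ζ^14 - 1)/(ζ - 1) = (ω^{12·14} - 1)/(ζ - 1) = (1 - 1)/(ζ - 1) = 0


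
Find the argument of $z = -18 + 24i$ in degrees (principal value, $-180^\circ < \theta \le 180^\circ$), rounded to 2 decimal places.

θ = arctan(b/a) = arctan(24/-18) (quadrant-adjusted) = 126.87°


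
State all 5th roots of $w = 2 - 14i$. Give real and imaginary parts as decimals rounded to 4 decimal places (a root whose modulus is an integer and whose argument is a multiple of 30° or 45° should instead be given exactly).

|w| = sqrt(200) ≈ 14.142136, arg(w) ≈ 278.130102°
Root modulus = sqrt(200)^(1/5) ≈ 1.698646
Root arguments: θ_k = (arg(w) + 360°k)/5 for k = 0, 1, ..., 4
Compute each root as (root modulus)(cos θ_k + i sin θ_k) using full-precision intermediates, then round to 4 decimal places.
Roots: 0.9590 + 1.4020i, -1.0370 + 1.3453i, -1.6000 - 0.5705i, 0.0482 - 1.6980i, 1.6298 - 0.4789i


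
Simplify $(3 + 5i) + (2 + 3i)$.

(3 + 2) + (5 + 3)i = 5 + 8i


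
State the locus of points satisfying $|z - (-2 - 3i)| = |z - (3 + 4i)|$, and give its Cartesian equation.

|z - z1| = |z - z2| means z is equidistant from z1 and z2,
i.e. the perpendicular bisector of the segment from (-2, -3) to (3, 4) (midpoint (1/2, 1/2)).
With z = x + yi, square both sides:
(x - (-2))^2 + (y - (-3))^2 = (x - 3)^2 + (y - 4)^2
The x^2 and y^2 terms cancel: 10x + 14y = 25 - 13 = 12
Simplify: 5x + 7y = 6
Locus: Perpendicular bisector of the segment from (-2, -3) to (3, 4): the line 5x + 7y = 6


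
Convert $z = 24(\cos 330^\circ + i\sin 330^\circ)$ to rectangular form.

a = r cos θ = 24 * sqrt(3)/2 = 12*sqrt(3)
b = r sin θ = 24 * -1/2 = -12
z = 12*sqrt(3) - 12i


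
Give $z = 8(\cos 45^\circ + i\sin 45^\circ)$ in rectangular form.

a = r cos θ = 8 * sqrt(2)/2 = 4*sqrt(2)
b = r sin θ = 8 * sqrt(2)/2 = 4*sqrt(2)
z = 4*sqrt(2) + 4*sqrt(2)i


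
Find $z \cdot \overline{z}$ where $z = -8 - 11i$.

z * conjugate(z) = |z|^2 = a^2 + b^2
= (-8)^2 + (-11)^2 = 185


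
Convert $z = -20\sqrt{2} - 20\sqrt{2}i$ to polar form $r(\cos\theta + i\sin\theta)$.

r = |z| = sqrt(a^2 + b^2) = sqrt((-20*sqrt(2))^2 + (-20*sqrt(2))^2) = sqrt(800 + 800) = sqrt(1600) = 40
θ = arctan(b/a) = arctan(-28.2843/-28.2843) (quadrant-adjusted) = 225°
z = 40(cos 225° + i sin 225°)


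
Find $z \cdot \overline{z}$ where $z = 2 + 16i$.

z * conjugate(z) = |z|^2 = a^2 + b^2
= 2^2 + 16^2 = 260


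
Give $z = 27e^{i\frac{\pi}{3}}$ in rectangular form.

a = r cos θ = 27 * 1/2 = 27/2
b = r sin θ = 27 * sqrt(3)/2 = 27*sqrt(3)/2
z = 27/2 + (27*sqrt(3)/2)i


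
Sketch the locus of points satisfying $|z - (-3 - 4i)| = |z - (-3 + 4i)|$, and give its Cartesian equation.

|z - z1| = |z - z2| means z is equidistant from z1 and z2,
i.e. the perpendicular bisector of the segment from (-3, -4) to (-3, 4) (midpoint (-3, 0)).
With z = x + yi, square both sides:
(x - (-3))^2 + (y - (-4))^2 = (x - (-3))^2 + (y - 4)^2
The x^2 and y^2 terms cancel: 0x + 16y = 25 - 25 = 0
Simplify: y = 0
Locus: Perpendicular bisector of the segment from (-3, -4) to (-3, 4): the line y = 0


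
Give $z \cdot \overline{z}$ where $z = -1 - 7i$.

z * conjugate(z) = |z|^2 = a^2 + b^2
= (-1)^2 + (-7)^2 = 50


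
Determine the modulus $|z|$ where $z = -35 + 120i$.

|z| = sqrt(a^2 + b^2) = sqrt((-35)^2 + 120^2) = sqrt(15625) = 125


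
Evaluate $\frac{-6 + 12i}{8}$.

Divisor is real, so divide each part by 8:
= -3/4 + (3/2)i


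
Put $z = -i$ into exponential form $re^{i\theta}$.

r = |z| = sqrt((0)^2 + (-1)^2) = sqrt(0 + 1) = sqrt(1) = 1
a = 0 and b < 0, so z lies on the negative imaginary axis: θ = -90° = -π/2
z = 1e^(-i*π/2)


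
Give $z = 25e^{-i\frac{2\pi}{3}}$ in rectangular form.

a = r cos θ = 25 * -1/2 = -25/2
b = r sin θ = 25 * -sqrt(3)/2 = -25*sqrt(3)/2
z = -25/2 - (25*sqrt(3)/2)i


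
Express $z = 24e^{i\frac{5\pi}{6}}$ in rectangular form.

a = r cos θ = 24 * -sqrt(3)/2 = -12*sqrt(3)
b = r sin θ = 24 * 1/2 = 12
z = -12*sqrt(3) + 12i


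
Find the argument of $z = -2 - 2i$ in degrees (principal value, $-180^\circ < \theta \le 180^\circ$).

θ = arctan(b/a) = arctan(-2/-2) (quadrant-adjusted) = -135°


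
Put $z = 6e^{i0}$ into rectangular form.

a = r cos θ = 6 * 1 = 6
b = r sin θ = 6 * 0 = 0
z = 6


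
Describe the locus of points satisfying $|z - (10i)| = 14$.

|z - z0| = r describes a circle centered at z0 with radius r
Here z0 = 10i and r = 14
Locus: Circle centered at (0, 10) with radius 14


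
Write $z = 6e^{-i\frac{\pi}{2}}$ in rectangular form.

a = r cos θ = 6 * 0 = 0
b = r sin θ = 6 * -1 = -6
z = -6i


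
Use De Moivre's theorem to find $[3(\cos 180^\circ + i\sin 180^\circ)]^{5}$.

By De Moivre: z^n = r^n(cos(nθ) + i sin(nθ))
= 3^5(cos(5*180°) + i sin(5*180°))
= 243(cos 180° + i sin 180°)
= -243


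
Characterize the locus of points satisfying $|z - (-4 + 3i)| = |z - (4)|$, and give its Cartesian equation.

|z - z1| = |z - z2| means z is equidistant from z1 and z2,
i.e. the perpendicular bisector of the segment from (-4, 3) to (4, 0) (midpoint (0, 3/2)).
With z = x + yi, square both sides:
(x - (-4))^2 + (y - 3)^2 = (x - 4)^2 + (y - 0)^2
The x^2 and y^2 terms cancel: 16x + (-6)y = 16 - 25 = -9
Simplify: 16x - 6y = -9
Locus: Perpendicular bisector of the segment from (-4, 3) to (4, 0): the line 16x - 6y = -9


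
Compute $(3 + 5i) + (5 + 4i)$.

(3 + 5) + (5 + 4)i = 8 + 9i


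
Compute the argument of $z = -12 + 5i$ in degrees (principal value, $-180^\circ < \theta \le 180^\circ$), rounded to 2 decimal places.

θ = arctan(b/a) = arctan(5/-12) (quadrant-adjusted) = 157.38°


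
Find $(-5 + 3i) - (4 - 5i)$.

(-5 - 4) + (3 - (-5))i = -9 + 8i


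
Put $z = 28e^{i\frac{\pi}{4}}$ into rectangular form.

a = r cos θ = 28 * sqrt(2)/2 = 14*sqrt(2)
b = r sin θ = 28 * sqrt(2)/2 = 14*sqrt(2)
z = 14*sqrt(2) + 14*sqrt(2)i


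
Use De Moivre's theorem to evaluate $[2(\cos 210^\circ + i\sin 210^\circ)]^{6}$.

By De Moivre: z^n = r^n(cos(nθ) + i sin(nθ))
= 2^6(cos(6*210°) + i sin(6*210°))
= 64(cos 180° + i sin 180°)
= -64


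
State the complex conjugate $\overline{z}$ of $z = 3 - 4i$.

If z = a + bi, then conjugate(z) = a - bi
conjugate(3 - 4i) = 3 + 4i


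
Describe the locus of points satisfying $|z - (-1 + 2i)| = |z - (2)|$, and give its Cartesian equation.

|z - z1| = |z - z2| means z is equidistant from z1 and z2,
i.e. the perpendicular bisector of the segment from (-1, 2) to (2, 0) (midpoint (1/2, 1)).
With z = x + yi, square both sides:
(x - (-1))^2 + (y - 2)^2 = (x - 2)^2 + (y - 0)^2
The x^2 and y^2 terms cancel: 6x + (-4)y = 4 - 5 = -1
Simplify: 6x - 4y = -1
Locus: Perpendicular bisector of the segment from (-1, 2) to (2, 0): the line 6x - 4y = -1


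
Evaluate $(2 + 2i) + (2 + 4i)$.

(2 + 2) + (2 + 4)i = 4 + 6i


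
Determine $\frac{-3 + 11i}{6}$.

Divisor is real, so divide each part by 6:
= -1/2 + (11/6)i


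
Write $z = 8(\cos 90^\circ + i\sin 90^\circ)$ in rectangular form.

a = r cos θ = 8 * 0 = 0
b = r sin θ = 8 * 1 = 8
z = 8i


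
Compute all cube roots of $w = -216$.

|w| = 216, arg(w) = 180°
Root modulus = 216^(1/3) = 6
Root arguments: θ_k = (180° + 360°k)/3 for k = 0, 1, ..., 2
Roots: 3 + 3*sqrt(3)i, -6, 3 - 3*sqrt(3)i


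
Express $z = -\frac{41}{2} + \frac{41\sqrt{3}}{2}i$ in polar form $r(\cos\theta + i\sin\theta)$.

r = |z| = sqrt(a^2 + b^2) = sqrt((-41/2)^2 + (41*sqrt(3)/2)^2) = sqrt(1681/4 + 5043/4) = sqrt(1681) = 41
θ = arctan(b/a) = arctan(35.507/-20.5) (quadrant-adjusted) = 120°
z = 41(cos 120° + i sin 120°)


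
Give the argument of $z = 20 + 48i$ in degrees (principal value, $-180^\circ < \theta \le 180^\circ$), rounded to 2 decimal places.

θ = arctan(b/a) = arctan(48/20) (quadrant-adjusted) = 67.38°


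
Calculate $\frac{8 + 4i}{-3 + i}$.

Multiply numerator and denominator by conjugate (-3 - i):
= (8 + 4i)(-3 - i) / ((-3)^2 + 1^2)
= (-20 - 20i) / 10
= -2 - 2i


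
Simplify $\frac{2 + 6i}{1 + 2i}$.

Multiply numerator and denominator by conjugate (1 - 2i):
= (2 + 6i)(1 - 2i) / (1^2 + 2^2)
= (14 + 2i) / 5
= 14/5 + (2/5)i


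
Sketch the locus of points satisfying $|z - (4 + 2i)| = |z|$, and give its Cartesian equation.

|z - z1| = |z - z2| means z is equidistant from z1 and z2,
i.e. the perpendicular bisector of the segment from (4, 2) to (0, 0) (midpoint (2, 1)).
With z = x + yi, square both sides:
(x - 4)^2 + (y - 2)^2 = (x - 0)^2 + (y - 0)^2
The x^2 and y^2 terms cancel: -8x + (-4)y = 0 - 20 = -20
Simplify: 2x + y = 5
Locus: Perpendicular bisector of the segment from (4, 2) to (0, 0): the line 2x + y = 5


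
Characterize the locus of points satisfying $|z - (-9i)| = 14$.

|z - z0| = r describes a circle centered at z0 with radius r
Here z0 = -9i and r = 14
Locus: Circle centered at (0, -9) with radius 14


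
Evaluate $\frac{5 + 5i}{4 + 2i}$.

Multiply numerator and denominator by conjugate (4 - 2i):
= (5 + 5i)(4 - 2i) / (4^2 + 2^2)
= (30 + 10i) / 20
Divide through by 10: (3 + i) / 2
= 3/2 + (1/2)i


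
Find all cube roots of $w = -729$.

|w| = 729, arg(w) = 180°
Root modulus = 729^(1/3) = 9
Root arguments: θ_k = (180° + 360°k)/3 for k = 0, 1, ..., 2
Roots: 9/2 + (9*sqrt(3)/2)i, -9, 9/2 - (9*sqrt(3)/2)i


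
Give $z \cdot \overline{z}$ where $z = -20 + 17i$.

z * conjugate(z) = |z|^2 = a^2 + b^2
= (-20)^2 + 17^2 = 689


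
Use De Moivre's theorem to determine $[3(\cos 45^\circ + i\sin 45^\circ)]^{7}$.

By De Moivre: z^n = r^n(cos(nθ) + i sin(nθ))
= 3^7(cos(7*45°) + i sin(7*45°))
= 2187(cos 315° + i sin 315°)
= 2187*sqrt(2)/2 - (2187*sqrt(2)/2)i


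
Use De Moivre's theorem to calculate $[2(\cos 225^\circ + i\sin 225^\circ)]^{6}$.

By De Moivre: z^n = r^n(cos(nθ) + i sin(nθ))
= 2^6(cos(6*225°) + i sin(6*225°))
= 64(cos 270° + i sin 270°)
= -64i


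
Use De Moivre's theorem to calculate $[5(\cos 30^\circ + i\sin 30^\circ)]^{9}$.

By De Moivre: z^n = r^n(cos(nθ) + i sin(nθ))
= 5^9(cos(9*30°) + i sin(9*30°))
= 1953125(cos 270° + i sin 270°)
= -1953125i


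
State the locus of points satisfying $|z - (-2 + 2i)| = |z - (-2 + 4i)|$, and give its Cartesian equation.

|z - z1| = |z - z2| means z is equidistant from z1 and z2,
i.e. the perpendicular bisector of the segment from (-2, 2) to (-2, 4) (midpoint (-2, 3)).
With z = x + yi, square both sides:
(x - (-2))^2 + (y - 2)^2 = (x - (-2))^2 + (y - 4)^2
The x^2 and y^2 terms cancel: 0x + 4y = 20 - 8 = 12
Simplify: y = 3
Locus: Perpendicular bisector of the segment from (-2, 2) to (-2, 4): the line y = 3


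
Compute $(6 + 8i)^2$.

(a + bi)^2 = a^2 - b^2 + 2abi
= 6^2 - 8^2 + 2*6*8i
= -28 + 96i


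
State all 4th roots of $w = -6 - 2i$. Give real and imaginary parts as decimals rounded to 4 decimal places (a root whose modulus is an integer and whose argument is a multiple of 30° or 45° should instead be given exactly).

|w| = sqrt(40) ≈ 6.324555, arg(w) ≈ 198.434949°
Root modulus = sqrt(40)^(1/4) ≈ 1.585833
Root arguments: θ_k = (arg(w) + 360°k)/4 for k = 0, 1, ..., 3
Compute each root as (root modulus)(cos θ_k + i sin θ_k) using full-precision intermediates, then round to 4 decimal places.
Roots: 1.0276 + 1.2078i, -1.2078 + 1.0276i, -1.0276 - 1.2078i, 1.2078 - 1.0276i


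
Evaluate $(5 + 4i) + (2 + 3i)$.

(5 + 2) + (4 + 3)i = 7 + 7i


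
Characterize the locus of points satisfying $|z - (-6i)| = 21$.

|z - z0| = r describes a circle centered at z0 with radius r
Here z0 = -6i and r = 21
Locus: Circle centered at (0, -6) with radius 21


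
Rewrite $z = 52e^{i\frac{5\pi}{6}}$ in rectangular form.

a = r cos θ = 52 * -sqrt(3)/2 = -26*sqrt(3)
b = r sin θ = 52 * 1/2 = 26
z = -26*sqrt(3) + 26i


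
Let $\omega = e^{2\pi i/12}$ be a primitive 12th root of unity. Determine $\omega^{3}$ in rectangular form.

ω^3 = e^(2πi·3/12) = e^(i·1π/2)
= cos(1π/2) + i sin(1π/2)
= i


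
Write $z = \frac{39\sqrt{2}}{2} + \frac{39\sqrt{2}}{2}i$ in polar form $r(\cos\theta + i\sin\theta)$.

r = |z| = sqrt(a^2 + b^2) = sqrt((39*sqrt(2)/2)^2 + (39*sqrt(2)/2)^2) = sqrt(1521/2 + 1521/2) = sqrt(1521) = 39
θ = arctan(b/a) = arctan(27.5772/27.5772) (quadrant-adjusted) = 45°
z = 39(cos 45° + i sin 45°)


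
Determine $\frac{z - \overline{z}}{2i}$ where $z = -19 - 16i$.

z - conjugate(z) = 2bi
(z - conjugate(z))/(2i) = 2bi/(2i) = b = -16


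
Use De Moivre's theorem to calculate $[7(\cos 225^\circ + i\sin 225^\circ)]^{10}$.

By De Moivre: z^n = r^n(cos(nθ) + i sin(nθ))
= 7^10(cos(10*225°) + i sin(10*225°))
= 282475249(cos 90° + i sin 90°)
= 282475249i


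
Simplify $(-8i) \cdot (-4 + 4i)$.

(a1*a2 - b1*b2) + (a1*b2 + b1*a2)i
= (0 - (-32)) + (0 + 32)i
= 32 + 32i


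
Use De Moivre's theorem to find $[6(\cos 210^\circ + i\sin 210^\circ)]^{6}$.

By De Moivre: z^n = r^n(cos(nθ) + i sin(nθ))
= 6^6(cos(6*210°) + i sin(6*210°))
= 46656(cos 180° + i sin 180°)
= -46656


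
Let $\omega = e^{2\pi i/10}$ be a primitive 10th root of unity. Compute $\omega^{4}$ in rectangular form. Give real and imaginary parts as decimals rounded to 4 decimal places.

ω^4 = e^(2πi·4/10) = e^(i·4π/5)
= cos(4π/5) + i sin(4π/5)
= -0.8090 + 0.5878i


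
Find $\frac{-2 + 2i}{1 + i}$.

Multiply numerator and denominator by conjugate (1 - i):
= (-2 + 2i)(1 - i) / (1^2 + 1^2)
= (4i) / 2
= 2i


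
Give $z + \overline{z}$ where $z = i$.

z + conjugate(z) = (a + bi) + (a - bi) = 2a
= 2 * 0 = 0


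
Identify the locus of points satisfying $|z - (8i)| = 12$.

|z - z0| = r describes a circle centered at z0 with radius r
Here z0 = 8i and r = 12
Locus: Circle centered at (0, 8) with radius 12


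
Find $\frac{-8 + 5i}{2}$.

Divisor is real, so divide each part by 2:
= -4 + (5/2)i


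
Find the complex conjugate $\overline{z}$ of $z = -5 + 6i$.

If z = a + bi, then conjugate(z) = a - bi
conjugate(-5 + 6i) = -5 - 6i


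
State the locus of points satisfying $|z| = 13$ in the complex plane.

|z| = 13 means sqrt(x^2 + y^2) = 13
This is a circle of radius 13 centered at the origin


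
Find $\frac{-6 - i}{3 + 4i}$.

Multiply numerator and denominator by conjugate (3 - 4i):
= (-6 - i)(3 - 4i) / (3^2 + 4^2)
= (-22 + 21i) / 25
= -22/25 + (21/25)i


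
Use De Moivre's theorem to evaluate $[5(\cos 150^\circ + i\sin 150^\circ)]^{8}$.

By De Moivre: z^n = r^n(cos(nθ) + i sin(nθ))
= 5^8(cos(8*150°) + i sin(8*150°))
= 390625(cos 120° + i sin 120°)
= -390625/2 + (390625*sqrt(3)/2)i


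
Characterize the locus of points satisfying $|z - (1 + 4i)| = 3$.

|z - z0| = r describes a circle centered at z0 with radius r
Here z0 = 1 + 4i and r = 3
Locus: Circle centered at (1, 4) with radius 3


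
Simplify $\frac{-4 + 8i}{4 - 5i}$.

Multiply numerator and denominator by conjugate (4 + 5i):
= (-4 + 8i)(4 + 5i) / (4^2 + (-5)^2)
= (-56 + 12i) / 41
= -56/41 + (12/41)i


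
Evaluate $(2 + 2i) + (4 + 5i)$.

(2 + 4) + (2 + 5)i = 6 + 7i


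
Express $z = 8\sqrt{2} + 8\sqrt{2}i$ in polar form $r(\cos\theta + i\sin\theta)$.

r = |z| = sqrt(a^2 + b^2) = sqrt((8*sqrt(2))^2 + (8*sqrt(2))^2) = sqrt(128 + 128) = sqrt(256) = 16
θ = arctan(b/a) = arctan(11.3137/11.3137) (quadrant-adjusted) = 45°
z = 16(cos 45° + i sin 45°)


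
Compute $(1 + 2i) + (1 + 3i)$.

(1 + 1) + (2 + 3)i = 2 + 5i


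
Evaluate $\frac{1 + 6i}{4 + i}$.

Multiply numerator and denominator by conjugate (4 - i):
= (1 + 6i)(4 - i) / (4^2 + 1^2)
= (10 + 23i) / 17
= 10/17 + (23/17)i


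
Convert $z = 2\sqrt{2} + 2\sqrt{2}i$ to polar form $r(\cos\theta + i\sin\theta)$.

r = |z| = sqrt(a^2 + b^2) = sqrt((2*sqrt(2))^2 + (2*sqrt(2))^2) = sqrt(8 + 8) = sqrt(16) = 4
θ = arctan(b/a) = arctan(2.8284/2.8284) (quadrant-adjusted) = 45°
z = 4(cos 45° + i sin 45°)


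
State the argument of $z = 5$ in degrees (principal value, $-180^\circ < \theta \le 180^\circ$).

b = 0 and a > 0, so z lies on the positive real axis: θ = 0°


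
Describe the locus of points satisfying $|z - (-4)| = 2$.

|z - z0| = r describes a circle centered at z0 with radius r
Here z0 = -4 and r = 2
Locus: Circle centered at (-4, 0) with radius 2


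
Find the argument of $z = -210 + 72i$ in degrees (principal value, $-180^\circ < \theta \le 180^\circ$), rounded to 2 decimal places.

θ = arctan(b/a) = arctan(72/-210) (quadrant-adjusted) = 161.08°


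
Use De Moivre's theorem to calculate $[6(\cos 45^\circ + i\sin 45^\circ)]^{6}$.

By De Moivre: z^n = r^n(cos(nθ) + i sin(nθ))
= 6^6(cos(6*45°) + i sin(6*45°))
= 46656(cos 270° + i sin 270°)
= -46656i


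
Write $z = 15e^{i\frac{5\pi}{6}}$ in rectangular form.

a = r cos θ = 15 * -sqrt(3)/2 = -15*sqrt(3)/2
b = r sin θ = 15 * 1/2 = 15/2
z = -15*sqrt(3)/2 + (15/2)i


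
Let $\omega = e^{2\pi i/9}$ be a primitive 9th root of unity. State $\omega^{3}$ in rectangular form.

ω^3 = e^(2πi·3/9) = e^(i·2π/3)
= cos(2π/3) + i sin(2π/3)
= -1/2 + (sqrt(3)/2)i


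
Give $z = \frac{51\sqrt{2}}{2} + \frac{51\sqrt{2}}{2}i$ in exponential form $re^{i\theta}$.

r = |z| = sqrt((51*sqrt(2)/2)^2 + (51*sqrt(2)/2)^2) = sqrt(2601/2 + 2601/2) = sqrt(2601) = 51
θ = arctan(b/a) = arctan(36.0624/36.0624) (quadrant-adjusted) = 45° = π/4
z = 51e^(i*π/4)


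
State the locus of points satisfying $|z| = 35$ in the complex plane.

|z| = 35 means sqrt(x^2 + y^2) = 35
This is a circle of radius 35 centered at the origin


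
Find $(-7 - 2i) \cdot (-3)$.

(a1*a2 - b1*b2) + (a1*b2 + b1*a2)i
= (21 - 0) + (0 + 6)i
= 21 + 6i


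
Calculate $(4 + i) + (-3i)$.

(4 + 0) + (1 + (-3))i = 4 - 2i


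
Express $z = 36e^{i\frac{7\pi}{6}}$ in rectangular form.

a = r cos θ = 36 * -sqrt(3)/2 = -18*sqrt(3)
b = r sin θ = 36 * -1/2 = -18
z = -18*sqrt(3) - 18i


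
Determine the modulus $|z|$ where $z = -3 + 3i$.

|z| = sqrt(a^2 + b^2) = sqrt((-3)^2 + 3^2) = sqrt(18) = sqrt(18)


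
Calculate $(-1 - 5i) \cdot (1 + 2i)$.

(a1*a2 - b1*b2) + (a1*b2 + b1*a2)i
= (-1 - (-10)) + (-2 + (-5))i
= 9 - 7i


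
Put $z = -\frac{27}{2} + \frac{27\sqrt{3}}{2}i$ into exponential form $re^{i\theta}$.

r = |z| = sqrt((-27/2)^2 + (27*sqrt(3)/2)^2) = sqrt(729/4 + 2187/4) = sqrt(729) = 27
θ = arctan(b/a) = arctan(23.3827/-13.5) (quadrant-adjusted) = 120° = 2π/3
z = 27e^(i*2π/3)


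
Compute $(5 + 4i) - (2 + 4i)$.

(5 - 2) + (4 - 4)i = 3


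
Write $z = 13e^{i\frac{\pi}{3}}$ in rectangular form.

a = r cos θ = 13 * 1/2 = 13/2
b = r sin θ = 13 * sqrt(3)/2 = 13*sqrt(3)/2
z = 13/2 + (13*sqrt(3)/2)i


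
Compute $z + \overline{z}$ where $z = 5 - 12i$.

z + conjugate(z) = (a + bi) + (a - bi) = 2a
= 2 * 5 = 10


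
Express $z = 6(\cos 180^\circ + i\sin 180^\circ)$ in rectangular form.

a = r cos θ = 6 * -1 = -6
b = r sin θ = 6 * 0 = 0
z = -6


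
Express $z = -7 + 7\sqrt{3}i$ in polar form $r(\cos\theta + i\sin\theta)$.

r = |z| = sqrt(a^2 + b^2) = sqrt((-7)^2 + (7*sqrt(3))^2) = sqrt(49 + 147) = sqrt(196) = 14
θ = arctan(b/a) = arctan(12.1244/-7) (quadrant-adjusted) = 120°
z = 14(cos 120° + i sin 120°)


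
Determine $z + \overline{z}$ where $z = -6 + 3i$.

z + conjugate(z) = (a + bi) + (a - bi) = 2a
= 2 * (-6) = -12


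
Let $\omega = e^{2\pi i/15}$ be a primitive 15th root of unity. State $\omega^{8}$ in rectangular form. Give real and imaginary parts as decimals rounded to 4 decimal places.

ω^8 = e^(2πi·8/15) = e^(i·16π/15)
= cos(16π/15) + i sin(16π/15)
= -0.9781 - 0.2079i


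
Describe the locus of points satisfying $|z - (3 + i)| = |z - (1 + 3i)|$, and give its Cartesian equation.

|z - z1| = |z - z2| means z is equidistant from z1 and z2,
i.e. the perpendicular bisector of the segment from (3, 1) to (1, 3) (midpoint (2, 2)).
With z = x + yi, square both sides:
(x - 3)^2 + (y - 1)^2 = (x - 1)^2 + (y - 3)^2
The x^2 and y^2 terms cancel: -4x + 4y = 10 - 10 = 0
Simplify: x - y = 0
Locus: Perpendicular bisector of the segment from (3, 1) to (1, 3): the line x - y = 0


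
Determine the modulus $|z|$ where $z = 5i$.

|z| = sqrt(a^2 + b^2) = sqrt(0^2 + 5^2) = sqrt(25) = 5


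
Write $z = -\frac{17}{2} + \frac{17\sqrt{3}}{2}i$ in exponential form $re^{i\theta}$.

r = |z| = sqrt((-17/2)^2 + (17*sqrt(3)/2)^2) = sqrt(289/4 + 867/4) = sqrt(289) = 17
θ = arctan(b/a) = arctan(14.7224/-8.5) (quadrant-adjusted) = 120° = 2π/3
z = 17e^(i*2π/3)


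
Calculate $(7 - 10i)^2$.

(a + bi)^2 = a^2 - b^2 + 2abi
= 7^2 - (-10)^2 + 2*7*(-10)i
= -51 - 140i


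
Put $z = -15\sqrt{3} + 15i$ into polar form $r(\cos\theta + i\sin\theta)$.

r = |z| = sqrt(a^2 + b^2) = sqrt((-15*sqrt(3))^2 + (15)^2) = sqrt(675 + 225) = sqrt(900) = 30
θ = arctan(b/a) = arctan(15/-25.9808) (quadrant-adjusted) = 150°
z = 30(cos 150° + i sin 150°)


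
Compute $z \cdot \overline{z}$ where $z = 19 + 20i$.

z * conjugate(z) = |z|^2 = a^2 + b^2
= 19^2 + 20^2 = 761


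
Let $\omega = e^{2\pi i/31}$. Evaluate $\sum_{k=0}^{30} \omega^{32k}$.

Let ζ = ω^32 = e^(2πi·32/31). Since 31 ∤ 32, ζ ≠ 1.
Sum = Σ_{k=0}^{30} ζ^k = (ζ^31 - 1)/(ζ - 1) = (ω^{32·31} - 1)/(ζ - 1) = (1 - 1)/(ζ - 1) = 0


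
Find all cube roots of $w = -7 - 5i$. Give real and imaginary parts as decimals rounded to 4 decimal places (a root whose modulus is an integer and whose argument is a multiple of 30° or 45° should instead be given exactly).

|w| = sqrt(74) ≈ 8.602325, arg(w) ≈ 215.537678°
Root modulus = sqrt(74)^(1/3) ≈ 2.048984
Root arguments: θ_k = (arg(w) + 360°k)/3 for k = 0, 1, ..., 2
Compute each root as (root modulus)(cos θ_k + i sin θ_k) using full-precision intermediates, then round to 4 decimal places.
Roots: 0.6384 + 1.9470i, -2.0053 - 0.4206i, 1.3669 - 1.5264i


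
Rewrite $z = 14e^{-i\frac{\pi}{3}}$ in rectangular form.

a = r cos θ = 14 * 1/2 = 7
b = r sin θ = 14 * -sqrt(3)/2 = -7*sqrt(3)
z = 7 - 7*sqrt(3)i


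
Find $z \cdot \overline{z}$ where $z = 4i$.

z * conjugate(z) = |z|^2 = a^2 + b^2
= 0^2 + 4^2 = 16


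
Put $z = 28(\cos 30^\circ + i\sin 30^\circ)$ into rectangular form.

a = r cos θ = 28 * sqrt(3)/2 = 14*sqrt(3)
b = r sin θ = 28 * 1/2 = 14
z = 14*sqrt(3) + 14i


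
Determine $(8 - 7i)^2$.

(a + bi)^2 = a^2 - b^2 + 2abi
= 8^2 - (-7)^2 + 2*8*(-7)i
= 15 - 112i


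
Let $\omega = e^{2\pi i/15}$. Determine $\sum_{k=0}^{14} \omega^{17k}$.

Let ζ = ω^17 = e^(2πi·17/15). Since 15 ∤ 17, ζ ≠ 1.
Sum = Σ_{k=0}^{14} ζ^k = (ζ^15 - 1)/(ζ - 1) = (ω^{17·15} - 1)/(ζ - 1) = (1 - 1)/(ζ - 1) = 0


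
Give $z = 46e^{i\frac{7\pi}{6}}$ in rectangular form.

a = r cos θ = 46 * -sqrt(3)/2 = -23*sqrt(3)
b = r sin θ = 46 * -1/2 = -23
z = -23*sqrt(3) - 23i


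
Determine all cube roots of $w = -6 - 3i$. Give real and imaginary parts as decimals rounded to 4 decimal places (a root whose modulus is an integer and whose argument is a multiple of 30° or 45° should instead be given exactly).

|w| = sqrt(45) ≈ 6.708204, arg(w) ≈ 206.565051°
Root modulus = sqrt(45)^(1/3) ≈ 1.885973
Root arguments: θ_k = (arg(w) + 360°k)/3 for k = 0, 1, ..., 2
Compute each root as (root modulus)(cos θ_k + i sin θ_k) using full-precision intermediates, then round to 4 decimal places.
Roots: 0.6803 + 1.7590i, -1.8635 - 0.2903i, 1.1832 - 1.4687i


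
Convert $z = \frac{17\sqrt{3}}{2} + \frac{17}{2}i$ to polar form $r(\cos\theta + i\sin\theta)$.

r = |z| = sqrt(a^2 + b^2) = sqrt((17*sqrt(3)/2)^2 + (17/2)^2) = sqrt(867/4 + 289/4) = sqrt(289) = 17
θ = arctan(b/a) = arctan(8.5/14.7224) (quadrant-adjusted) = 30°
z = 17(cos 30° + i sin 30°)


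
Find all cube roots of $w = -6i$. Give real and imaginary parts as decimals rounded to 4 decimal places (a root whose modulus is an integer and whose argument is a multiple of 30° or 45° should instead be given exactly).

|w| = 6, arg(w) = 270°
Root modulus = 6^(1/3) ≈ 1.817121
Root arguments: θ_k = (270° + 360°k)/3 for k = 0, 1, ..., 2
Compute each root as (root modulus)(cos θ_k + i sin θ_k) using full-precision intermediates, then round to 4 decimal places.
Roots: 1.8171i, -1.5737 - 0.9086i, 1.5737 - 0.9086i


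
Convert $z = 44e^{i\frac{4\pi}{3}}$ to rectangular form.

a = r cos θ = 44 * -1/2 = -22
b = r sin θ = 44 * -sqrt(3)/2 = -22*sqrt(3)
z = -22 - 22*sqrt(3)i


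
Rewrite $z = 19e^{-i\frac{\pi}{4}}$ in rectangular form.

a = r cos θ = 19 * sqrt(2)/2 = 19*sqrt(2)/2
b = r sin θ = 19 * -sqrt(2)/2 = -19*sqrt(2)/2
z = 19*sqrt(2)/2 - (19*sqrt(2)/2)i


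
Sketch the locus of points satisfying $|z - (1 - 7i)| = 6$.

|z - z0| = r describes a circle centered at z0 with radius r
Here z0 = 1 - 7i and r = 6
Locus: Circle centered at (1, -7) with radius 6


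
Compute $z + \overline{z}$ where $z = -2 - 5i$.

z + conjugate(z) = (a + bi) + (a - bi) = 2a
= 2 * (-2) = -4


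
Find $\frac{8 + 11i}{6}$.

Divisor is real, so divide each part by 6:
= 4/3 + (11/6)i


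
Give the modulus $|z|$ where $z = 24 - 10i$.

|z| = sqrt(a^2 + b^2) = sqrt(24^2 + (-10)^2) = sqrt(676) = 26


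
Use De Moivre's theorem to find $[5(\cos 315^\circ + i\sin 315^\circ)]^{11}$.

By De Moivre: z^n = r^n(cos(nθ) + i sin(nθ))
= 5^11(cos(11*315°) + i sin(11*315°))
= 48828125(cos 225° + i sin 225°)
= -48828125*sqrt(2)/2 - (48828125*sqrt(2)/2)i


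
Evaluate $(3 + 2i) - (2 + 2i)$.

(3 - 2) + (2 - 2)i = 1


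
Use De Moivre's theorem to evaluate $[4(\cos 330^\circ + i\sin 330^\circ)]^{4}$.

By De Moivre: z^n = r^n(cos(nθ) + i sin(nθ))
= 4^4(cos(4*330°) + i sin(4*330°))
= 256(cos 240° + i sin 240°)
= -128 - 128*sqrt(3)i


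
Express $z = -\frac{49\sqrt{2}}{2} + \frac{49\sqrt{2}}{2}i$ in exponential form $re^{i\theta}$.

r = |z| = sqrt((-49*sqrt(2)/2)^2 + (49*sqrt(2)/2)^2) = sqrt(2401/2 + 2401/2) = sqrt(2401) = 49
θ = arctan(b/a) = arctan(34.6482/-34.6482) (quadrant-adjusted) = 135° = 3π/4
z = 49e^(i*3π/4)


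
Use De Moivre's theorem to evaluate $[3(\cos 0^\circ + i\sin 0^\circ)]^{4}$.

By De Moivre: z^n = r^n(cos(nθ) + i sin(nθ))
= 3^4(cos(4*0°) + i sin(4*0°))
= 81(cos 0° + i sin 0°)
= 81


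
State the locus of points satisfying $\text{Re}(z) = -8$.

Re(z) = x where z = x + yi; the equation x = -8 is satisfied by all points with that x-coordinate
Locus: Vertical line x = -8


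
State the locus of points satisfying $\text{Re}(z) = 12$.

Re(z) = x where z = x + yi; the equation x = 12 is satisfied by all points with that x-coordinate
Locus: Vertical line x = 12


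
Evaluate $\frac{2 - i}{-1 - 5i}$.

Multiply numerator and denominator by conjugate (-1 + 5i):
= (2 - i)(-1 + 5i) / ((-1)^2 + (-5)^2)
= (3 + 11i) / 26
= 3/26 + (11/26)i


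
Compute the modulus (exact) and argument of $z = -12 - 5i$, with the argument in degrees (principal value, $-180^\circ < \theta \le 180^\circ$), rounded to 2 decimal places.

|z| = sqrt((-12)^2 + (-5)^2) = 13
arg(z) = arctan(b/a) = arctan(-5/-12) (quadrant-adjusted) = -157.38°


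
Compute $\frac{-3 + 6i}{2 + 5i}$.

Multiply numerator and denominator by conjugate (2 - 5i):
= (-3 + 6i)(2 - 5i) / (2^2 + 5^2)
= (24 + 27i) / 29
= 24/29 + (27/29)i


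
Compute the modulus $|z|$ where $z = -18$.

|z| = sqrt(a^2 + b^2) = sqrt((-18)^2 + 0^2) = sqrt(324) = 18


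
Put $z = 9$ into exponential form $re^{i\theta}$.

r = |z| = sqrt((9)^2 + (0)^2) = sqrt(81 + 0) = sqrt(81) = 9
b = 0 and a > 0, so z lies on the positive real axis: θ = 0
z = 9e^(i*0) = 9


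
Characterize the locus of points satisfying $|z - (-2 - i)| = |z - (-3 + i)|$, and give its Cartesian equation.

|z - z1| = |z - z2| means z is equidistant from z1 and z2,
i.e. the perpendicular bisector of the segment from (-2, -1) to (-3, 1) (midpoint (-5/2, 0)).
With z = x + yi, square both sides:
(x - (-2))^2 + (y - (-1))^2 = (x - (-3))^2 + (y - 1)^2
The x^2 and y^2 terms cancel: -2x + 4y = 10 - 5 = 5
Simplify: 2x - 4y = -5
Locus: Perpendicular bisector of the segment from (-2, -1) to (-3, 1): the line 2x - 4y = -5


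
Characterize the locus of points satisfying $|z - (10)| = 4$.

|z - z0| = r describes a circle centered at z0 with radius r
Here z0 = 10 and r = 4
Locus: Circle centered at (10, 0) with radius 4


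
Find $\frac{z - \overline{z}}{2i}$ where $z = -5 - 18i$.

z - conjugate(z) = 2bi
(z - conjugate(z))/(2i) = 2bi/(2i) = b = -18


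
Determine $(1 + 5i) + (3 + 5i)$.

(1 + 3) + (5 + 5)i = 4 + 10i


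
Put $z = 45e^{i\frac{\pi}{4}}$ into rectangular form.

a = r cos θ = 45 * sqrt(2)/2 = 45*sqrt(2)/2
b = r sin θ = 45 * sqrt(2)/2 = 45*sqrt(2)/2
z = 45*sqrt(2)/2 + (45*sqrt(2)/2)i


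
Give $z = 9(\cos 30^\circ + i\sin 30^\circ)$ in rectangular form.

a = r cos θ = 9 * sqrt(3)/2 = 9*sqrt(3)/2
b = r sin θ = 9 * 1/2 = 9/2
z = 9*sqrt(3)/2 + (9/2)i


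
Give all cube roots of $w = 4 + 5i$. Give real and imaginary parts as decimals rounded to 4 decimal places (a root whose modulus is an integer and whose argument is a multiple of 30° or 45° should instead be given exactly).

|w| = sqrt(41) ≈ 6.403124, arg(w) ≈ 51.340192°
Root modulus = sqrt(41)^(1/3) ≈ 1.856938
Root arguments: θ_k = (arg(w) + 360°k)/3 for k = 0, 1, ..., 2
Compute each root as (root modulus)(cos θ_k + i sin θ_k) using full-precision intermediates, then round to 4 decimal places.
Roots: 1.7747 + 0.5464i, -1.3606 + 1.2637i, -0.4141 - 1.8102i


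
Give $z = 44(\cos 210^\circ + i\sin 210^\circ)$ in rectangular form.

a = r cos θ = 44 * -sqrt(3)/2 = -22*sqrt(3)
b = r sin θ = 44 * -1/2 = -22
z = -22*sqrt(3) - 22i


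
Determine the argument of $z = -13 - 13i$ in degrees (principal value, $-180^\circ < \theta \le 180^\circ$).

θ = arctan(b/a) = arctan(-13/-13) (quadrant-adjusted) = -135°


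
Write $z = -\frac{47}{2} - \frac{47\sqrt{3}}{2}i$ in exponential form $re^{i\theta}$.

r = |z| = sqrt((-47/2)^2 + (-47*sqrt(3)/2)^2) = sqrt(2209/4 + 6627/4) = sqrt(2209) = 47
θ = arctan(b/a) = arctan(-40.7032/-23.5) (quadrant-adjusted) = -120° = -2π/3
z = 47e^(-i*2π/3)


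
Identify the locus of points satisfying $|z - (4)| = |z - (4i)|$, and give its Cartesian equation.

|z - z1| = |z - z2| means z is equidistant from z1 and z2,
i.e. the perpendicular bisector of the segment from (4, 0) to (0, 4) (midpoint (2, 2)).
With z = x + yi, square both sides:
(x - 4)^2 + (y - 0)^2 = (x - 0)^2 + (y - 4)^2
The x^2 and y^2 terms cancel: -8x + 8y = 16 - 16 = 0
Simplify: x - y = 0
Locus: Perpendicular bisector of the segment from (4, 0) to (0, 4): the line x - y = 0


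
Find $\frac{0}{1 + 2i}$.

Multiply numerator and denominator by conjugate (1 - 2i):
= (0)(1 - 2i) / (1^2 + 2^2)
= (0) / 5
= 0


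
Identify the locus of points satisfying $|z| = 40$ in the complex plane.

|z| = 40 means sqrt(x^2 + y^2) = 40
This is a circle of radius 40 centered at the origin


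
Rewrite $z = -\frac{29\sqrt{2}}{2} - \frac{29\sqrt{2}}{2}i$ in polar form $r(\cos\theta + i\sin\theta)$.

r = |z| = sqrt(a^2 + b^2) = sqrt((-29*sqrt(2)/2)^2 + (-29*sqrt(2)/2)^2) = sqrt(841/2 + 841/2) = sqrt(841) = 29
θ = arctan(b/a) = arctan(-20.5061/-20.5061) (quadrant-adjusted) = 225°
z = 29(cos 225° + i sin 225°)


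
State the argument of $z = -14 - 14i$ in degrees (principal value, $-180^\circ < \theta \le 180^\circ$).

θ = arctan(b/a) = arctan(-14/-14) (quadrant-adjusted) = -135°


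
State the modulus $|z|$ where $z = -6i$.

|z| = sqrt(a^2 + b^2) = sqrt(0^2 + (-6)^2) = sqrt(36) = 6


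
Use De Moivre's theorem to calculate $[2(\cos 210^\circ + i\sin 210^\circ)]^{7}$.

By De Moivre: z^n = r^n(cos(nθ) + i sin(nθ))
= 2^7(cos(7*210°) + i sin(7*210°))
= 128(cos 30° + i sin 30°)
= 64*sqrt(3) + 64i


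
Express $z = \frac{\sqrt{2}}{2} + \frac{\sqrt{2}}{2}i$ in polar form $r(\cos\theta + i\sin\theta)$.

r = |z| = sqrt(a^2 + b^2) = sqrt((sqrt(2)/2)^2 + (sqrt(2)/2)^2) = sqrt(1/2 + 1/2) = sqrt(1) = 1
θ = arctan(b/a) = arctan(0.7071/0.7071) (quadrant-adjusted) = 45°
z = 1(cos 45° + i sin 45°)


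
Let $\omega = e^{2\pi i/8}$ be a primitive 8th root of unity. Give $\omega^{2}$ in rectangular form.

ω^2 = e^(2πi·2/8) = e^(i·1π/2)
= cos(1π/2) + i sin(1π/2)
= i


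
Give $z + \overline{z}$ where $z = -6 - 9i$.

z + conjugate(z) = (a + bi) + (a - bi) = 2a
= 2 * (-6) = -12


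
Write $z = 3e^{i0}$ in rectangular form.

a = r cos θ = 3 * 1 = 3
b = r sin θ = 3 * 0 = 0
z = 3


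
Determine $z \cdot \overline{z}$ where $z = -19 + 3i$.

z * conjugate(z) = |z|^2 = a^2 + b^2
= (-19)^2 + 3^2 = 370


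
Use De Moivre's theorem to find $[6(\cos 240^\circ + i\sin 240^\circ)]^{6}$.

By De Moivre: z^n = r^n(cos(nθ) + i sin(nθ))
= 6^6(cos(6*240°) + i sin(6*240°))
= 46656(cos 0° + i sin 0°)
= 46656


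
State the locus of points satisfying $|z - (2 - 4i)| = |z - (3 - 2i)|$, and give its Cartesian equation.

|z - z1| = |z - z2| means z is equidistant from z1 and z2,
i.e. the perpendicular bisector of the segment from (2, -4) to (3, -2) (midpoint (5/2, -3)).
With z = x + yi, square both sides:
(x - 2)^2 + (y - (-4))^2 = (x - 3)^2 + (y - (-2))^2
The x^2 and y^2 terms cancel: 2x + 4y = 13 - 20 = -7
Simplify: 2x + 4y = -7
Locus: Perpendicular bisector of the segment from (2, -4) to (3, -2): the line 2x + 4y = -7


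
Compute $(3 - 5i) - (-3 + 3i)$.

(3 - (-3)) + (-5 - 3)i = 6 - 8i


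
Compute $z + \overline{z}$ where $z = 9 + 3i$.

z + conjugate(z) = (a + bi) + (a - bi) = 2a
= 2 * 9 = 18


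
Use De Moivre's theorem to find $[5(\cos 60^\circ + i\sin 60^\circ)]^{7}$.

By De Moivre: z^n = r^n(cos(nθ) + i sin(nθ))
= 5^7(cos(7*60°) + i sin(7*60°))
= 78125(cos 60° + i sin 60°)
= 78125/2 + (78125*sqrt(3)/2)i


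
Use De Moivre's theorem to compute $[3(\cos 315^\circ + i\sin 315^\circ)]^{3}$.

By De Moivre: z^n = r^n(cos(nθ) + i sin(nθ))
= 3^3(cos(3*315°) + i sin(3*315°))
= 27(cos 225° + i sin 225°)
= -27*sqrt(2)/2 - (27*sqrt(2)/2)i


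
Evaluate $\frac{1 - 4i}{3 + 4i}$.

Multiply numerator and denominator by conjugate (3 - 4i):
= (1 - 4i)(3 - 4i) / (3^2 + 4^2)
= (-13 - 16i) / 25
= -13/25 - (16/25)i


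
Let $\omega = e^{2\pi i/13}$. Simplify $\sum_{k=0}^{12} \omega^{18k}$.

Let ζ = ω^18 = e^(2πi·18/13). Since 13 ∤ 18, ζ ≠ 1.
Sum = Σ_{k=0}^{12} ζ^k = (ζ^13 - 1)/(ζ - 1) = (ω^{18·13} - 1)/(ζ - 1) = (1 - 1)/(ζ - 1) = 0


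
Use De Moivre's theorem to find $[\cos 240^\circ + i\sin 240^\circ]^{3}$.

By De Moivre: z^n = r^n(cos(nθ) + i sin(nθ))
= 1^3(cos(3*240°) + i sin(3*240°))
= 1(cos 0° + i sin 0°)
= 1


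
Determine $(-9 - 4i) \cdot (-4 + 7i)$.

(a1*a2 - b1*b2) + (a1*b2 + b1*a2)i
= (36 - (-28)) + (-63 + 16)i
= 64 - 47i


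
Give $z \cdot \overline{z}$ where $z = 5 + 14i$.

z * conjugate(z) = |z|^2 = a^2 + b^2
= 5^2 + 14^2 = 221


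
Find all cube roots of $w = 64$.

|w| = 64, arg(w) = 0°
Root modulus = 64^(1/3) = 4
Root arguments: θ_k = (0° + 360°k)/3 for k = 0, 1, ..., 2
Roots: 4, -2 + 2*sqrt(3)i, -2 - 2*sqrt(3)i


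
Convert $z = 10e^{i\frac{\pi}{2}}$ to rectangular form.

a = r cos θ = 10 * 0 = 0
b = r sin θ = 10 * 1 = 10
z = 10i


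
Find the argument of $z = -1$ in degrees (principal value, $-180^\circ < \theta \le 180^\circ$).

b = 0 and a < 0, so z lies on the negative real axis: θ = 180°


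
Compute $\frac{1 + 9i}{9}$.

Divisor is real, so divide each part by 9:
= 1/9 + i


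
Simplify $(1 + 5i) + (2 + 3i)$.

(1 + 2) + (5 + 3)i = 3 + 8i


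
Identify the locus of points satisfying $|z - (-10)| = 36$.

|z - z0| = r describes a circle centered at z0 with radius r
Here z0 = -10 and r = 36
Locus: Circle centered at (-10, 0) with radius 36


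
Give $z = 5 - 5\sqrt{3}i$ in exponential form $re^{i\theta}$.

r = |z| = sqrt((5)^2 + (-5*sqrt(3))^2) = sqrt(25 + 75) = sqrt(100) = 10
θ = arctan(b/a) = arctan(-8.6603/5) (quadrant-adjusted) = -60° = -π/3
z = 10e^(-i*π/3)


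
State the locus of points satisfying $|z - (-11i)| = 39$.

|z - z0| = r describes a circle centered at z0 with radius r
Here z0 = -11i and r = 39
Locus: Circle centered at (0, -11) with radius 39


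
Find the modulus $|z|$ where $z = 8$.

|z| = sqrt(a^2 + b^2) = sqrt(8^2 + 0^2) = sqrt(64) = 8


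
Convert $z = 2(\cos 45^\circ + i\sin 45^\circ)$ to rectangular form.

a = r cos θ = 2 * sqrt(2)/2 = sqrt(2)
b = r sin θ = 2 * sqrt(2)/2 = sqrt(2)
z = sqrt(2) + sqrt(2)i


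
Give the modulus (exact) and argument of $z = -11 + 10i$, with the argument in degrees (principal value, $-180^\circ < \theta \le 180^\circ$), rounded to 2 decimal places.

|z| = sqrt((-11)^2 + 10^2) = sqrt(221)
arg(z) = arctan(b/a) = arctan(10/-11) (quadrant-adjusted) = 137.73°


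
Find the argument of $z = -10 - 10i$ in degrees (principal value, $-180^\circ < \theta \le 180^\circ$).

θ = arctan(b/a) = arctan(-10/-10) (quadrant-adjusted) = -135°


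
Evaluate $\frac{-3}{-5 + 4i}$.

Multiply numerator and denominator by conjugate (-5 - 4i):
= (-3)(-5 - 4i) / ((-5)^2 + 4^2)
= (15 + 12i) / 41
= 15/41 + (12/41)i


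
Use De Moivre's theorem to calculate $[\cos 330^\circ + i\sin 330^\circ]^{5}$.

By De Moivre: z^n = r^n(cos(nθ) + i sin(nθ))
= 1^5(cos(5*330°) + i sin(5*330°))
= 1(cos 210° + i sin 210°)
= -sqrt(3)/2 - (1/2)i


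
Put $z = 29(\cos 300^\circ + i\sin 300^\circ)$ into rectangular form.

a = r cos θ = 29 * 1/2 = 29/2
b = r sin θ = 29 * -sqrt(3)/2 = -29*sqrt(3)/2
z = 29/2 - (29*sqrt(3)/2)i
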